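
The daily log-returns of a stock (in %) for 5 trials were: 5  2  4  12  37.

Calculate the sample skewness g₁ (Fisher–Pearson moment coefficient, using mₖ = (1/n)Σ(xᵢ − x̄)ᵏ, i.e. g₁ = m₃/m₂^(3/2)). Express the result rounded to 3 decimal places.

1.269

x̄ = (5 + 2 + 4 + 12 + 37) / 5 = 12.0000
deviations (xᵢ − x̄): -7.0000, -10.0000, -8.0000, 0.0000, 25.0000
Σ(xᵢ − x̄)² = 838.0000 ⇒ m₂ = 838.0000/5 = 167.60000
Σ(xᵢ − x̄)³ = 13770.0000 ⇒ m₃ = 13770.0000/5 = 2754.00000
m₂^(3/2) = 167.60000^(1.5) = 2169.75662
g₁ = m₃ / m₂^(3/2) = 2754.00000 / 2169.75662 ≈ 1.269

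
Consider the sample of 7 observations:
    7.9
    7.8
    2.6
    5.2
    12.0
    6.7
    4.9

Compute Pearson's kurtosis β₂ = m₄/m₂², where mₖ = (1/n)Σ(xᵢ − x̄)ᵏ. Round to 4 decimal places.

2.6942

x̄ = 6.7286
Σ(xᵢ − x̄)² = 53.0343 ⇒ m₂ = 7.57633
Σ(xᵢ − x̄)⁴ = 1082.5466 ⇒ m₄ = 154.64951
m₂² = 57.40072
β₂ = m₄/m₂² = 154.64951 / 57.40072 ≈ 2.6942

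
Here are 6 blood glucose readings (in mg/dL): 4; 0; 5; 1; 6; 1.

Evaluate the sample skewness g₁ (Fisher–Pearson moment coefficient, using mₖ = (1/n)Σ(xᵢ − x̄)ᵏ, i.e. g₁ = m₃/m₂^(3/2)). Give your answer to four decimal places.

x̄ = (4 + 0 + 5 + 1 + 6 + 1) / 6 = 2.8333
deviations (xᵢ − x̄): 1.1667, -2.8333, 2.1667, -1.8333, 3.1667, -1.8333
Σ(xᵢ − x̄)² = 30.8333 ⇒ m₂ = 30.8333/6 = 5.13889
Σ(xᵢ − x̄)³ = 8.4444 ⇒ m₃ = 8.4444/6 = 1.40741
m₂^(3/2) = 5.13889^(1.5) = 11.64941
g₁ = m₃ / m₂^(3/2) = 1.40741 / 11.64941 ≈ 0.1208

0.1208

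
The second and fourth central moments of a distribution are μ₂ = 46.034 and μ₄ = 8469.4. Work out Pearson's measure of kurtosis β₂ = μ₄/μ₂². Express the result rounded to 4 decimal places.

3.9966

μ₂² = 46.034² = 2119.12916
μ₄/μ₂² = 8469.4 / 2119.12916 = 3.99664
β₂ ≈ 3.9966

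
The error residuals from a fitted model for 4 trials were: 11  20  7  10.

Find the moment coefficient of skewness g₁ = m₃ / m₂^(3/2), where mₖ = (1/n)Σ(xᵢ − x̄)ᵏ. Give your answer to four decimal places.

x̄ = (11 + 20 + 7 + 10) / 4 = 12.0000
deviations (xᵢ − x̄): -1.0000, 8.0000, -5.0000, -2.0000
Σ(xᵢ − x̄)² = 94.0000 ⇒ m₂ = 94.0000/4 = 23.50000
Σ(xᵢ − x̄)³ = 378.0000 ⇒ m₃ = 378.0000/4 = 94.50000
m₂^(3/2) = 23.50000^(1.5) = 113.92048
g₁ = m₃ / m₂^(3/2) = 94.50000 / 113.92048 ≈ 0.8295

0.8295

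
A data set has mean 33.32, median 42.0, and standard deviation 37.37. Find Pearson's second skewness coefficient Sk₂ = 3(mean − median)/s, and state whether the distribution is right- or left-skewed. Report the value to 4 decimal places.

-0.6968, left-skewed

Sk₂ = 3(33.32 − 42.0) / 37.37 = 3 × -8.6800 / 37.37
    = -26.0400 / 37.37 ≈ -0.6968
Sk₂ < 0 ⇒ mean < median ⇒ left-skewed (negative skew).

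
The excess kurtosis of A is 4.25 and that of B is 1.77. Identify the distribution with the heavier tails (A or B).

Higher excess kurtosis ⇒ heavier tails relative to the normal distribution.
4.25 vs 1.77: the larger is 4.25, so A has heavier tails.

A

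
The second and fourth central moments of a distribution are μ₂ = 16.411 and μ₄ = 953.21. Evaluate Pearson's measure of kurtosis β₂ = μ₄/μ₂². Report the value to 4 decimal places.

μ₂² = 16.411² = 269.32092
μ₄/μ₂² = 953.21 / 269.32092 = 3.53931
β₂ ≈ 3.5393

3.5393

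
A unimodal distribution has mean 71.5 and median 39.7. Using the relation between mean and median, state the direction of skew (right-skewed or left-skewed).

right-skewed

mean − median = 71.5 − 39.7 = 31.8
mean > median ⇒ the longer tail is on the right ⇒ right-skewed (positively skewed).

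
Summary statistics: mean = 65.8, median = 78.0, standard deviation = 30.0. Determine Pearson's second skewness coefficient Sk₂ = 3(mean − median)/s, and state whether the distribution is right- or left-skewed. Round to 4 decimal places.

Sk₂ = 3(65.8 − 78.0) / 30.0 = 3 × -12.2000 / 30.0
    = -36.6000 / 30.0 ≈ -1.2200
Sk₂ < 0 ⇒ mean < median ⇒ left-skewed (negative skew).

-1.2200, left-skewed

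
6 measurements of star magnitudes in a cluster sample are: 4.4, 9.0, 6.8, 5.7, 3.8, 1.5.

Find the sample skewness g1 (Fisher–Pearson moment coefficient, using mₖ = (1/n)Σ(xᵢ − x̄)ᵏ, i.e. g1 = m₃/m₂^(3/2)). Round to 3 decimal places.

x̄ = (4.4 + 9.0 + 6.8 + 5.7 + 3.8 + 1.5) / 6 = 5.2000
deviations (xᵢ − x̄): -0.8000, 3.8000, 1.6000, 0.5000, -1.4000, -3.7000
Σ(xᵢ − x̄)² = 33.5400 ⇒ m₂ = 33.5400/6 = 5.59000
Σ(xᵢ − x̄)³ = 5.1840 ⇒ m₃ = 5.1840/6 = 0.86400
m₂^(3/2) = 5.59000^(1.5) = 13.21654
g1 = m₃ / m₂^(3/2) = 0.86400 / 13.21654 ≈ 0.065

0.065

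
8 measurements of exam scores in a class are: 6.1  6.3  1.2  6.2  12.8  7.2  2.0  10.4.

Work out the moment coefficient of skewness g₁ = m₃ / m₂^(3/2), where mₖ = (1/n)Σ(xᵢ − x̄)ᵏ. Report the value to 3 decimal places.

x̄ = (6.1 + 6.3 + 1.2 + 6.2 + 12.8 + 7.2 + 2.0 + 10.4) / 8 = 6.5250
deviations (xᵢ − x̄): -0.4250, -0.2250, -5.3250, -0.3250, 6.2750, 0.6750, -4.5250, 3.8750
Σ(xᵢ − x̄)² = 104.0150 ⇒ m₂ = 104.0150/8 = 13.00188
Σ(xᵢ − x̄)³ = 61.8067 ⇒ m₃ = 61.8067/8 = 7.72584
m₂^(3/2) = 13.00188^(1.5) = 46.88231
g₁ = m₃ / m₂^(3/2) = 7.72584 / 46.88231 ≈ 0.165

0.165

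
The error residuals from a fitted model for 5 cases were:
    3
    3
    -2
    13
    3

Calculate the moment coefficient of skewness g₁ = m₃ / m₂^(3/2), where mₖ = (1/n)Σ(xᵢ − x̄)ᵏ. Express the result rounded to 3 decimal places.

0.868

x̄ = (3 + 3 - 2 + 13 + 3) / 5 = 4.0000
deviations (xᵢ − x̄): -1.0000, -1.0000, -6.0000, 9.0000, -1.0000
Σ(xᵢ − x̄)² = 120.0000 ⇒ m₂ = 120.0000/5 = 24.00000
Σ(xᵢ − x̄)³ = 510.0000 ⇒ m₃ = 510.0000/5 = 102.00000
m₂^(3/2) = 24.00000^(1.5) = 117.57551
g₁ = m₃ / m₂^(3/2) = 102.00000 / 117.57551 ≈ 0.868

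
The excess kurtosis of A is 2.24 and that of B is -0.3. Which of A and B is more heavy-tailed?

Higher excess kurtosis ⇒ heavier tails relative to the normal distribution.
2.24 vs -0.3: the larger is 2.24, so A has heavier tails. (A is leptokurtic — heavier-than-normal tails; the other is platykurtic.)

A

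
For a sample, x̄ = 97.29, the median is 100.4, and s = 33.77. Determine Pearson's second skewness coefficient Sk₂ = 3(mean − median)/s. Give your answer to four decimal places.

Sk₂ = 3(97.29 − 100.4) / 33.77 = 3 × -3.1100 / 33.77
    = -9.3300 / 33.77 ≈ -0.2763

-0.2763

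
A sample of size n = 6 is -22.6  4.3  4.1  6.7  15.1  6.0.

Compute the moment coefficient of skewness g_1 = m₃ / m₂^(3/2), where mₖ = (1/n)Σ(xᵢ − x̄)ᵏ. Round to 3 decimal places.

-1.357

x̄ = (-22.6 + 4.3 + 4.1 + 6.7 + 15.1 + 6.0) / 6 = 2.2667
deviations (xᵢ − x̄): -24.8667, 2.0333, 1.8333, 4.4333, 12.8333, 3.7333
Σ(xᵢ − x̄)² = 824.1333 ⇒ m₂ = 824.1333/6 = 137.35556
Σ(xᵢ − x̄)³ = -13109.0144 ⇒ m₃ = -13109.0144/6 = -2184.83574
m₂^(3/2) = 137.35556^(1.5) = 1609.79044
g_1 = m₃ / m₂^(3/2) = -2184.83574 / 1609.79044 ≈ -1.357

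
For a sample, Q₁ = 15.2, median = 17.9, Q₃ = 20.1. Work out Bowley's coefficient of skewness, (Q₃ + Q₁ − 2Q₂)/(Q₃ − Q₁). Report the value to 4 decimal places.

-0.1020

numerator: Q₃ + Q₁ − 2Q₂ = 20.1 + 15.2 − 2×17.9 = -0.5000
denominator: Q₃ − Q₁ = 20.1 − 15.2 = 4.9000
Bowley skewness = -0.5000 / 4.9000 ≈ -0.1020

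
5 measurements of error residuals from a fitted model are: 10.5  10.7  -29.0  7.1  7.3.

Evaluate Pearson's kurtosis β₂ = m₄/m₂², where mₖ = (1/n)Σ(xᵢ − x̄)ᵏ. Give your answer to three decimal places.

x̄ = 1.3200
Σ(xᵢ − x̄)² = 1160.7280 ⇒ m₂ = 232.14560
Σ(xᵢ − x̄)⁴ = 862354.9221 ⇒ m₄ = 172470.98442
m₂² = 53891.57960
β₂ = m₄/m₂² = 172470.98442 / 53891.57960 ≈ 3.200

3.200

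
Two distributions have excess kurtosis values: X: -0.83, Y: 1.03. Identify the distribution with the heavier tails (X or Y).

Y

Higher excess kurtosis ⇒ heavier tails relative to the normal distribution.
-0.83 vs 1.03: the larger is 1.03, so Y has heavier tails. (Y is leptokurtic — heavier-than-normal tails; the other is platykurtic.)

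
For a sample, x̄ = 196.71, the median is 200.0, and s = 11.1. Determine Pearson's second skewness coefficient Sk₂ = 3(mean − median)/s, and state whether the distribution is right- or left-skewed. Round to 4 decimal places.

Sk₂ = 3(196.71 − 200.0) / 11.1 = 3 × -3.2900 / 11.1
    = -9.8700 / 11.1 ≈ -0.8892
Sk₂ < 0 ⇒ mean < median ⇒ left-skewed (negative skew).

-0.8892, left-skewed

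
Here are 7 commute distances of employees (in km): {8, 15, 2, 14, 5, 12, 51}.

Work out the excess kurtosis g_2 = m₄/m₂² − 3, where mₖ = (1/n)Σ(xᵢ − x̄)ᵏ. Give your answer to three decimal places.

x̄ = 15.2857
Σ(xᵢ − x̄)² = 1623.4286 ⇒ m₂ = 231.91837
Σ(xᵢ − x̄)⁴ = 1672211.8601 ⇒ m₄ = 238887.40858
m₂² = 53786.12911
g_2 = m₄/m₂² − 3 = 4.44143 − 3 ≈ 1.441

1.441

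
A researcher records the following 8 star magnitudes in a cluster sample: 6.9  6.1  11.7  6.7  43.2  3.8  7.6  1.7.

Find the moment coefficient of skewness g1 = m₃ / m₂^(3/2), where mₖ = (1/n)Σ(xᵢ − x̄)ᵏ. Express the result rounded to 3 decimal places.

2.059

x̄ = (6.9 + 6.1 + 11.7 + 6.7 + 43.2 + 3.8 + 7.6 + 1.7) / 8 = 10.9625
deviations (xᵢ − x̄): -4.0625, -4.8625, 0.7375, -4.2625, 32.2375, -7.1625, -3.3625, -9.2625
Σ(xᵢ − x̄)² = 1246.5188 ⇒ m₂ = 1246.5188/8 = 155.81484
Σ(xᵢ − x̄)³ = 32043.8388 ⇒ m₃ = 32043.8388/8 = 4005.47985
m₂^(3/2) = 155.81484^(1.5) = 1944.97150
g1 = m₃ / m₂^(3/2) = 4005.47985 / 1944.97150 ≈ 2.059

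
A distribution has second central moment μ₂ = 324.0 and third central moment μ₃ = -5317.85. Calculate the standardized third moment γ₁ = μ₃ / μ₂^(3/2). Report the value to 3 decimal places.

σ = √μ₂ = √324.0 = 18.00000
σ³ = μ₂^(3/2) = 5832.00000
γ₁ = μ₃/σ³ = -5317.85 / 5832.00000 ≈ -0.912

-0.912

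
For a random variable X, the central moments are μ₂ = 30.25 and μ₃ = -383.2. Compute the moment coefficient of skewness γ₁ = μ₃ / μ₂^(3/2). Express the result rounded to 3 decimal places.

σ = √μ₂ = √30.25 = 5.50000
σ³ = μ₂^(3/2) = 166.37500
γ₁ = μ₃/σ³ = -383.2 / 166.37500 ≈ -2.303

-2.303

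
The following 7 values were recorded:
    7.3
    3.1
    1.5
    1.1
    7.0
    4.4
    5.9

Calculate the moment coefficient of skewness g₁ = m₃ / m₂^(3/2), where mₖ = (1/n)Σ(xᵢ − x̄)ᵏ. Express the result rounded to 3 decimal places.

-0.100

x̄ = (7.3 + 3.1 + 1.5 + 1.1 + 7.0 + 4.4 + 5.9) / 7 = 4.3286
deviations (xᵢ − x̄): 2.9714, -1.2286, -2.8286, -3.2286, 2.6714, 0.0714, 1.5714
Σ(xᵢ − x̄)² = 38.3743 ⇒ m₂ = 38.3743/7 = 5.48204
Σ(xᵢ − x̄)³ = -8.9574 ⇒ m₃ = -8.9574/7 = -1.27963
m₂^(3/2) = 5.48204^(1.5) = 12.83552
g₁ = m₃ / m₂^(3/2) = -1.27963 / 12.83552 ≈ -0.100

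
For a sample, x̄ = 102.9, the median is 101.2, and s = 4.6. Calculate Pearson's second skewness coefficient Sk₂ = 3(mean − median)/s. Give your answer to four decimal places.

Sk₂ = 3(102.9 − 101.2) / 4.6 = 3 × 1.7000 / 4.6
    = 5.1000 / 4.6 ≈ 1.1087

1.1087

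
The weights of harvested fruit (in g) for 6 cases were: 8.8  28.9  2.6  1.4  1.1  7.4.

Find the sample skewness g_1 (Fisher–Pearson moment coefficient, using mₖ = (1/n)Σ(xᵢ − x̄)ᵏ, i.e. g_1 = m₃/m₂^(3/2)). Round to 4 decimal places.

1.4415

x̄ = (8.8 + 28.9 + 2.6 + 1.4 + 1.1 + 7.4) / 6 = 8.3667
deviations (xᵢ − x̄): 0.4333, 20.5333, -5.7667, -6.9667, -7.2667, -0.9667
Σ(xᵢ − x̄)² = 557.3333 ⇒ m₂ = 557.3333/6 = 92.88889
Σ(xᵢ − x̄)³ = 7742.7936 ⇒ m₃ = 7742.7936/6 = 1290.46559
m₂^(3/2) = 92.88889^(1.5) = 895.25273
g_1 = m₃ / m₂^(3/2) = 1290.46559 / 895.25273 ≈ 1.4415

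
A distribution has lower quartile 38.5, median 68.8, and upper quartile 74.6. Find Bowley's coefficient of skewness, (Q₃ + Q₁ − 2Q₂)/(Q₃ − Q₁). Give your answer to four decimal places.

-0.6787

numerator: Q₃ + Q₁ − 2Q₂ = 74.6 + 38.5 − 2×68.8 = -24.5000
denominator: Q₃ − Q₁ = 74.6 − 38.5 = 36.1000
Bowley skewness = -24.5000 / 36.1000 ≈ -0.6787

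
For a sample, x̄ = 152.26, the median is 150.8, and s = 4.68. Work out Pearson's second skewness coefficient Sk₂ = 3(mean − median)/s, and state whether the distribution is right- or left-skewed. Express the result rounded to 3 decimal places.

Sk₂ = 3(152.26 − 150.8) / 4.68 = 3 × 1.4600 / 4.68
    = 4.3800 / 4.68 ≈ 0.936
Sk₂ > 0 ⇒ mean > median ⇒ right-skewed (positive skew).

0.936, right-skewed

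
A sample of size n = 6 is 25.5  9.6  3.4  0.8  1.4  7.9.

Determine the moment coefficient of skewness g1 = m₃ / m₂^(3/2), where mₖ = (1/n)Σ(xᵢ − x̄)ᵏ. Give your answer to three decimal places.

x̄ = (25.5 + 9.6 + 3.4 + 0.8 + 1.4 + 7.9) / 6 = 8.1000
deviations (xᵢ − x̄): 17.4000, 1.5000, -4.7000, -7.3000, -6.7000, -0.2000
Σ(xᵢ − x̄)² = 425.3200 ⇒ m₂ = 425.3200/6 = 70.88667
Σ(xᵢ − x̄)³ = 4477.7880 ⇒ m₃ = 4477.7880/6 = 746.29800
m₂^(3/2) = 70.88667^(1.5) = 596.82476
g1 = m₃ / m₂^(3/2) = 746.29800 / 596.82476 ≈ 1.250

1.250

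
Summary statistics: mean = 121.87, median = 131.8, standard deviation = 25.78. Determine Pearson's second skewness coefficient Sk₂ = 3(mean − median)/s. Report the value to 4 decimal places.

Sk₂ = 3(121.87 − 131.8) / 25.78 = 3 × -9.9300 / 25.78
    = -29.7900 / 25.78 ≈ -1.1555

-1.1555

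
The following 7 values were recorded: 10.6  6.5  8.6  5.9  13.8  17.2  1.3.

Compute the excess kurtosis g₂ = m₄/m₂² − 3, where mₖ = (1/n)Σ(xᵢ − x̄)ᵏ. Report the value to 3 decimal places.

-0.859

x̄ = 9.1286
Σ(xᵢ − x̄)² = 168.0343 ⇒ m₂ = 24.00490
Σ(xᵢ − x̄)⁴ = 8637.6641 ⇒ m₄ = 1233.95202
m₂² = 576.23513
g₂ = m₄/m₂² − 3 = 2.14140 − 3 ≈ -0.859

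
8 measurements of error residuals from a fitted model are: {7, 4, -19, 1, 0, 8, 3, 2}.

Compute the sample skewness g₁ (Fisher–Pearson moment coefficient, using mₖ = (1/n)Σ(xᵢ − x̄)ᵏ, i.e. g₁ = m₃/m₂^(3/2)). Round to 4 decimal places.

x̄ = (7 + 4 - 19 + 1 + 0 + 8 + 3 + 2) / 8 = 0.7500
deviations (xᵢ − x̄): 6.2500, 3.2500, -19.7500, 0.2500, -0.7500, 7.2500, 2.2500, 1.2500
Σ(xᵢ − x̄)² = 499.5000 ⇒ m₂ = 499.5000/8 = 62.43750
Σ(xᵢ − x̄)³ = -7031.2500 ⇒ m₃ = -7031.2500/8 = -878.90625
m₂^(3/2) = 62.43750^(1.5) = 493.36491
g₁ = m₃ / m₂^(3/2) = -878.90625 / 493.36491 ≈ -1.7815

-1.7815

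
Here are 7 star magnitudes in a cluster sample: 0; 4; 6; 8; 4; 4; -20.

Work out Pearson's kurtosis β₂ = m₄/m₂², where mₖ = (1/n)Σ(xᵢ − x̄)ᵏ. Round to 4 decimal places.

4.5806

x̄ = 0.8571
Σ(xᵢ − x̄)² = 542.8571 ⇒ m₂ = 77.55102
Σ(xᵢ − x̄)⁴ = 192838.6239 ⇒ m₄ = 27548.37484
m₂² = 6014.16077
β₂ = m₄/m₂² = 27548.37484 / 6014.16077 ≈ 4.5806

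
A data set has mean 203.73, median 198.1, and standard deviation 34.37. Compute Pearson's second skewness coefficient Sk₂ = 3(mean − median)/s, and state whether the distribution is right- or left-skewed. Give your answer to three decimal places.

Sk₂ = 3(203.73 − 198.1) / 34.37 = 3 × 5.6300 / 34.37
    = 16.8900 / 34.37 ≈ 0.491
Sk₂ > 0 ⇒ mean > median ⇒ right-skewed (positive skew).

0.491, right-skewed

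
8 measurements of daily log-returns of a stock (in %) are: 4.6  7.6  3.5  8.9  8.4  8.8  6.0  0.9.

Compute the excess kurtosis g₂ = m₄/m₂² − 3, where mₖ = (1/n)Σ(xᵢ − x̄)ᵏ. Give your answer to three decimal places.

-0.856

x̄ = 6.0875
Σ(xᵢ − x̄)² = 58.7288 ⇒ m₂ = 7.34109
Σ(xᵢ − x̄)⁴ = 924.4140 ⇒ m₄ = 115.55175
m₂² = 53.89166
g₂ = m₄/m₂² − 3 = 2.14415 − 3 ≈ -0.856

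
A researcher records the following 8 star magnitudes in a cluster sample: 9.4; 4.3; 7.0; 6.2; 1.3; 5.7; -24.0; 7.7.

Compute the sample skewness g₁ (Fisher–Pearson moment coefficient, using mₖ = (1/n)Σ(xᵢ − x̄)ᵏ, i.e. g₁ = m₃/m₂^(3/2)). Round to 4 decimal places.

x̄ = (9.4 + 4.3 + 7.0 + 6.2 + 1.3 + 5.7 - 24.0 + 7.7) / 8 = 2.2000
deviations (xᵢ − x̄): 7.2000, 2.1000, 4.8000, 4.0000, -0.9000, 3.5000, -26.2000, 5.5000
Σ(xᵢ − x̄)² = 825.0400 ⇒ m₂ = 825.0400/8 = 103.13000
Σ(xᵢ − x̄)³ = -17219.1060 ⇒ m₃ = -17219.1060/8 = -2152.38825
m₂^(3/2) = 103.13000^(1.5) = 1047.31549
g₁ = m₃ / m₂^(3/2) = -2152.38825 / 1047.31549 ≈ -2.0551

-2.0551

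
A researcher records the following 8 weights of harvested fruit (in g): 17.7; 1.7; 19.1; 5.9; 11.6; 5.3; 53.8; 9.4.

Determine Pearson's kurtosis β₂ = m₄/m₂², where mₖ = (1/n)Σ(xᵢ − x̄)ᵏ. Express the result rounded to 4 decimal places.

x̄ = 15.5625
Σ(xᵢ − x̄)² = 1923.7187 ⇒ m₂ = 240.46484
Σ(xᵢ − x̄)⁴ = 2196359.1371 ⇒ m₄ = 274544.89213
m₂² = 57823.34108
β₂ = m₄/m₂² = 274544.89213 / 57823.34108 ≈ 4.7480

4.7480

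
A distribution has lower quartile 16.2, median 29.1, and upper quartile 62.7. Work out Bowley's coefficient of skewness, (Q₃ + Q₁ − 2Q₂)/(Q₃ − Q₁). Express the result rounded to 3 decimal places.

0.445

numerator: Q₃ + Q₁ − 2Q₂ = 62.7 + 16.2 − 2×29.1 = 20.7000
denominator: Q₃ − Q₁ = 62.7 − 16.2 = 46.5000
Bowley skewness = 20.7000 / 46.5000 ≈ 0.445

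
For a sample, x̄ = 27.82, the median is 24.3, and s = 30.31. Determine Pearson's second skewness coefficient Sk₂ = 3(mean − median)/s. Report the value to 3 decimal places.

Sk₂ = 3(27.82 − 24.3) / 30.31 = 3 × 3.5200 / 30.31
    = 10.5600 / 30.31 ≈ 0.348

0.348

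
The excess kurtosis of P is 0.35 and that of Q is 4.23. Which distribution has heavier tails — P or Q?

Higher excess kurtosis ⇒ heavier tails relative to the normal distribution.
0.35 vs 4.23: the larger is 4.23, so Q has heavier tails.

Q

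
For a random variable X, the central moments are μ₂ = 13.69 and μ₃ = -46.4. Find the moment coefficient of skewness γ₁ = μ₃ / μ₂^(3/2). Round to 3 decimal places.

σ = √μ₂ = √13.69 = 3.70000
σ³ = μ₂^(3/2) = 50.65300
γ₁ = μ₃/σ³ = -46.4 / 50.65300 ≈ -0.916

-0.916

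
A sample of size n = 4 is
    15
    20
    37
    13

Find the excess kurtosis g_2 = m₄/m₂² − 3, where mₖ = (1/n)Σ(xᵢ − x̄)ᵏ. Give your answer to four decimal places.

x̄ = 21.2500
Σ(xᵢ − x̄)² = 356.7500 ⇒ m₂ = 89.18750
Σ(xᵢ − x̄)⁴ = 67695.8281 ⇒ m₄ = 16923.95703
m₂² = 7954.41016
g_2 = m₄/m₂² − 3 = 2.12762 − 3 ≈ -0.8724

-0.8724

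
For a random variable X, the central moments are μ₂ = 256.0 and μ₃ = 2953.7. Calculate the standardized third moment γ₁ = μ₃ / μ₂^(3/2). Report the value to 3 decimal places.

σ = √μ₂ = √256.0 = 16.00000
σ³ = μ₂^(3/2) = 4096.00000
γ₁ = μ₃/σ³ = 2953.7 / 4096.00000 ≈ 0.721

0.721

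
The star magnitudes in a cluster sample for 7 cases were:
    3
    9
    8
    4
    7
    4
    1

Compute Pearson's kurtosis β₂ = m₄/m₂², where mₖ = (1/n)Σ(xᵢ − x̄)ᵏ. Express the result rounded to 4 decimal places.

1.6751

x̄ = 5.1429
Σ(xᵢ − x̄)² = 50.8571 ⇒ m₂ = 7.26531
Σ(xᵢ − x̄)⁴ = 618.9504 ⇒ m₄ = 88.42149
m₂² = 52.78467
β₂ = m₄/m₂² = 88.42149 / 52.78467 ≈ 1.6751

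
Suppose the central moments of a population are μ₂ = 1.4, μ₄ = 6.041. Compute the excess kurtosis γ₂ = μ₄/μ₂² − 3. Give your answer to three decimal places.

0.082

μ₂² = 1.4² = 1.96000
μ₄/μ₂² = 6.041 / 1.96000 = 3.08214
γ₂ = 3.08214 − 3 ≈ 0.082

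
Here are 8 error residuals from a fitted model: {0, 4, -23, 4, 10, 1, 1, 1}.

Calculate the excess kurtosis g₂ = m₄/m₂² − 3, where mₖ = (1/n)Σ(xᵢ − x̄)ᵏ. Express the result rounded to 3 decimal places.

2.080

x̄ = -0.2500
Σ(xᵢ − x̄)² = 663.5000 ⇒ m₂ = 82.93750
Σ(xᵢ − x̄)⁴ = 279568.9063 ⇒ m₄ = 34946.11328
m₂² = 6878.62891
g₂ = m₄/m₂² − 3 = 5.08039 − 3 ≈ 2.080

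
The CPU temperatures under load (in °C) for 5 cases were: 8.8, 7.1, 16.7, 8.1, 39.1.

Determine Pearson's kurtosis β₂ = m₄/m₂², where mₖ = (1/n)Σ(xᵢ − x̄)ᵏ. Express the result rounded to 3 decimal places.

2.827

x̄ = 15.9600
Σ(xᵢ − x̄)² = 727.5520 ⇒ m₂ = 145.51040
Σ(xᵢ − x̄)⁴ = 299324.3510 ⇒ m₄ = 59864.87020
m₂² = 21173.27651
β₂ = m₄/m₂² = 59864.87020 / 21173.27651 ≈ 2.827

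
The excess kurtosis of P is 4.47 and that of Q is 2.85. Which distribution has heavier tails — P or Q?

Higher excess kurtosis ⇒ heavier tails relative to the normal distribution.
4.47 vs 2.85: the larger is 4.47, so P has heavier tails.

P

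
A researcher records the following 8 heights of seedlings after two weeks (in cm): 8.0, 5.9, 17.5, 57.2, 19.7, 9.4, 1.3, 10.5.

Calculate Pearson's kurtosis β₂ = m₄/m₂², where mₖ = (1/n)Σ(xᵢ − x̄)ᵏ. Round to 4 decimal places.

4.9268

x̄ = 16.1875
Σ(xᵢ − x̄)² = 2169.0088 ⇒ m₂ = 271.12609
Σ(xᵢ − x̄)⁴ = 2897350.1557 ⇒ m₄ = 362168.76946
m₂² = 73509.35871
β₂ = m₄/m₂² = 362168.76946 / 73509.35871 ≈ 4.9268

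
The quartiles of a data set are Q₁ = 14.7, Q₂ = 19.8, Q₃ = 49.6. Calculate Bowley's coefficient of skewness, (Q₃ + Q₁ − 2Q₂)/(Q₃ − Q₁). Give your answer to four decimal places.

numerator: Q₃ + Q₁ − 2Q₂ = 49.6 + 14.7 − 2×19.8 = 24.7000
denominator: Q₃ − Q₁ = 49.6 − 14.7 = 34.9000
Bowley skewness = 24.7000 / 34.9000 ≈ 0.7077

0.7077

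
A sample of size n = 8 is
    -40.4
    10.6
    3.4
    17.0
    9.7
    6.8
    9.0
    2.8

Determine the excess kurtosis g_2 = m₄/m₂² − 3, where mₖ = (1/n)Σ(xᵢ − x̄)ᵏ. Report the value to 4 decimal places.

2.4710

x̄ = 2.3625
Σ(xᵢ − x̄)² = 2229.5987 ⇒ m₂ = 278.69984
Σ(xᵢ − x̄)⁴ = 3399631.6609 ⇒ m₄ = 424953.95762
m₂² = 77673.60291
g_2 = m₄/m₂² − 3 = 5.47102 − 3 ≈ 2.4710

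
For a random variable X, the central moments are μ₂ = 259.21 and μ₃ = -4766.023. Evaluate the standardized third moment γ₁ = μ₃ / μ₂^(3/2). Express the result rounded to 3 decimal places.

σ = √μ₂ = √259.21 = 16.10000
σ³ = μ₂^(3/2) = 4173.28100
γ₁ = μ₃/σ³ = -4766.023 / 4173.28100 ≈ -1.142

-1.142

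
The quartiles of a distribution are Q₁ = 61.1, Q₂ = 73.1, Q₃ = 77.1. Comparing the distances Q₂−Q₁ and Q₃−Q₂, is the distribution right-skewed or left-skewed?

Q₂ − Q₁ = 12.0;  Q₃ − Q₂ = 4.0
Q₂ − Q₁ > Q₃ − Q₂ ⇒ the lower half is more spread out ⇒ left-skewed.

left-skewed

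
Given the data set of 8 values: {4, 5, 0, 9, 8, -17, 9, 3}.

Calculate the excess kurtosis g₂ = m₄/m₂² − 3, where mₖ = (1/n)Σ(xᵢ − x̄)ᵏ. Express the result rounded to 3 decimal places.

1.694

x̄ = 2.6250
Σ(xᵢ − x̄)² = 509.8750 ⇒ m₂ = 63.73438
Σ(xᵢ − x̄)⁴ = 152554.1816 ⇒ m₄ = 19069.27271
m₂² = 4062.07056
g₂ = m₄/m₂² − 3 = 4.69447 − 3 ≈ 1.694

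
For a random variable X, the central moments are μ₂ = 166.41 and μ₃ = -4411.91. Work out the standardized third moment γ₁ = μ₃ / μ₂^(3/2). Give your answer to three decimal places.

-2.055

σ = √μ₂ = √166.41 = 12.90000
σ³ = μ₂^(3/2) = 2146.68900
γ₁ = μ₃/σ³ = -4411.91 / 2146.68900 ≈ -2.055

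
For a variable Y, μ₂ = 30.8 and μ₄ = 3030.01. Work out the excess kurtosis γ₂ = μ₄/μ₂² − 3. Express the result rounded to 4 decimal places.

μ₂² = 30.8² = 948.64000
μ₄/μ₂² = 3030.01 / 948.64000 = 3.19406
γ₂ = 3.19406 − 3 ≈ 0.1941

0.1941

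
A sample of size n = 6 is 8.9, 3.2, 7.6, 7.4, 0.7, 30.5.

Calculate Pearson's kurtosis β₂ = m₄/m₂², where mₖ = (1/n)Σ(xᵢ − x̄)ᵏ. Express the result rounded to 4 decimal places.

3.6500

x̄ = 9.7167
Σ(xᵢ − x̄)² = 566.2283 ⇒ m₂ = 94.37139
Σ(xᵢ − x̄)⁴ = 195040.6611 ⇒ m₄ = 32506.77686
m₂² = 8905.95904
β₂ = m₄/m₂² = 32506.77686 / 8905.95904 ≈ 3.6500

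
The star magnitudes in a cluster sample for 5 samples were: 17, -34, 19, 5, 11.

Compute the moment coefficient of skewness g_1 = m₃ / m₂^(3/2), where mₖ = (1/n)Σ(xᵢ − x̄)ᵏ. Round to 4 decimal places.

x̄ = (17 - 34 + 19 + 5 + 11) / 5 = 3.6000
deviations (xᵢ − x̄): 13.4000, -37.6000, 15.4000, 1.4000, 7.4000
Σ(xᵢ − x̄)² = 1887.2000 ⇒ m₂ = 1887.2000/5 = 377.44000
Σ(xᵢ − x̄)³ = -46691.0400 ⇒ m₃ = -46691.0400/5 = -9338.20800
m₂^(3/2) = 377.44000^(1.5) = 7332.83454
g_1 = m₃ / m₂^(3/2) = -9338.20800 / 7332.83454 ≈ -1.2735

-1.2735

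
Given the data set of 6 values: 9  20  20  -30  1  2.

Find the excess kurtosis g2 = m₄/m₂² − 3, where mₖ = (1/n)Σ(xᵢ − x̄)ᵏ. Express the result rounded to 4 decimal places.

x̄ = 3.6667
Σ(xᵢ − x̄)² = 1705.3333 ⇒ m₂ = 284.22222
Σ(xᵢ − x̄)⁴ = 1427904.4444 ⇒ m₄ = 237984.07407
m₂² = 80782.27160
g2 = m₄/m₂² − 3 = 2.94599 − 3 ≈ -0.0540

-0.0540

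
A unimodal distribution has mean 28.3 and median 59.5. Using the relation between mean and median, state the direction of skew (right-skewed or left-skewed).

mean − median = 28.3 − 59.5 = -31.2
mean < median ⇒ the longer tail is on the left ⇒ left-skewed (negatively skewed).

left-skewed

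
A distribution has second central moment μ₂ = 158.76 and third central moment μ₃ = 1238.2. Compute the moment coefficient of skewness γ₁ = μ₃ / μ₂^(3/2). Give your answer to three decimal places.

0.619

σ = √μ₂ = √158.76 = 12.60000
σ³ = μ₂^(3/2) = 2000.37600
γ₁ = μ₃/σ³ = 1238.2 / 2000.37600 ≈ 0.619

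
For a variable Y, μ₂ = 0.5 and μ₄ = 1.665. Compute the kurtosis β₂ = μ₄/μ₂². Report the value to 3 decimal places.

6.660

μ₂² = 0.5² = 0.25000
μ₄/μ₂² = 1.665 / 0.25000 = 6.66000
β₂ ≈ 6.660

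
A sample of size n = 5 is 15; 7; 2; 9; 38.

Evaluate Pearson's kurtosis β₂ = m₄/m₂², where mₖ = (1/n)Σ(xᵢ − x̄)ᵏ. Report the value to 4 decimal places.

x̄ = 14.2000
Σ(xᵢ − x̄)² = 794.8000 ⇒ m₂ = 158.96000
Σ(xᵢ − x̄)⁴ = 346426.5760 ⇒ m₄ = 69285.31520
m₂² = 25268.28160
β₂ = m₄/m₂² = 69285.31520 / 25268.28160 ≈ 2.7420

2.7420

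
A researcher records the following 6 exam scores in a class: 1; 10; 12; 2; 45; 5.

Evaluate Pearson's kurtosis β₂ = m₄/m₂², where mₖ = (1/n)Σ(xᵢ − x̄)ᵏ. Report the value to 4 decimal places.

3.7175

x̄ = 12.5000
Σ(xᵢ − x̄)² = 1361.5000 ⇒ m₂ = 226.91667
Σ(xᵢ − x̄)⁴ = 1148512.3750 ⇒ m₄ = 191418.72917
m₂² = 51491.17361
β₂ = m₄/m₂² = 191418.72917 / 51491.17361 ≈ 3.7175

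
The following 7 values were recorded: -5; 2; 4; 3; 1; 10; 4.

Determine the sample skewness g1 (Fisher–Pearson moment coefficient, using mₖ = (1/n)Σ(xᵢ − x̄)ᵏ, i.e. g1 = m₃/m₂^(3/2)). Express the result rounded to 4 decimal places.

x̄ = (-5 + 2 + 4 + 3 + 1 + 10 + 4) / 7 = 2.7143
deviations (xᵢ − x̄): -7.7143, -0.7143, 1.2857, 0.2857, -1.7143, 7.2857, 1.2857
Σ(xᵢ − x̄)² = 119.4286 ⇒ m₂ = 119.4286/7 = 17.06122
Σ(xᵢ − x̄)³ = -73.4694 ⇒ m₃ = -73.4694/7 = -10.49563
m₂^(3/2) = 17.06122^(1.5) = 70.47179
g1 = m₃ / m₂^(3/2) = -10.49563 / 70.47179 ≈ -0.1489

-0.1489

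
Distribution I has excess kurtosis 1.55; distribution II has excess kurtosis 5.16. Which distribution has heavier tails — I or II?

II

Higher excess kurtosis ⇒ heavier tails relative to the normal distribution.
1.55 vs 5.16: the larger is 5.16, so II has heavier tails.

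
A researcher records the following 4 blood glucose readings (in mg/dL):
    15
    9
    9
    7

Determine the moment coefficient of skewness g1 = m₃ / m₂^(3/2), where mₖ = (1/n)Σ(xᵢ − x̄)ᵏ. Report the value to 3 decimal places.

x̄ = (15 + 9 + 9 + 7) / 4 = 10.0000
deviations (xᵢ − x̄): 5.0000, -1.0000, -1.0000, -3.0000
Σ(xᵢ − x̄)² = 36.0000 ⇒ m₂ = 36.0000/4 = 9.00000
Σ(xᵢ − x̄)³ = 96.0000 ⇒ m₃ = 96.0000/4 = 24.00000
m₂^(3/2) = 9.00000^(1.5) = 27.00000
g1 = m₃ / m₂^(3/2) = 24.00000 / 27.00000 ≈ 0.889

0.889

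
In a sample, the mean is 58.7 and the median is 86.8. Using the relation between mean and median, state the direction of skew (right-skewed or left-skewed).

left-skewed

mean − median = 58.7 − 86.8 = -28.1
mean < median ⇒ the longer tail is on the left ⇒ left-skewed (negatively skewed).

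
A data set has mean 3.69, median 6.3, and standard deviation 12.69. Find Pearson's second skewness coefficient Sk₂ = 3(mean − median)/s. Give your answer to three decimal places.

-0.617

Sk₂ = 3(3.69 − 6.3) / 12.69 = 3 × -2.6100 / 12.69
    = -7.8300 / 12.69 ≈ -0.617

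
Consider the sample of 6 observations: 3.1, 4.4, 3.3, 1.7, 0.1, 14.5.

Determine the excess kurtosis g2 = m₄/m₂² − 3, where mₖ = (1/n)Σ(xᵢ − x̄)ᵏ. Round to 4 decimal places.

0.6521

x̄ = 4.5167
Σ(xᵢ − x̄)² = 130.6083 ⇒ m₂ = 21.76806
Σ(xᵢ − x̄)⁴ = 10383.1821 ⇒ m₄ = 1730.53035
m₂² = 473.84824
g2 = m₄/m₂² − 3 = 3.65208 − 3 ≈ 0.6521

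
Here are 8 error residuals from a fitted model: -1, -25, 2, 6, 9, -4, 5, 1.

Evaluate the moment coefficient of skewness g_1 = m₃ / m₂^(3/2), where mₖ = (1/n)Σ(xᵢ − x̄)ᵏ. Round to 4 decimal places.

-1.6206

x̄ = (-1 - 25 + 2 + 6 + 9 - 4 + 5 + 1) / 8 = -0.8750
deviations (xᵢ − x̄): -0.1250, -24.1250, 2.8750, 6.8750, 9.8750, -3.1250, 5.8750, 1.8750
Σ(xᵢ − x̄)² = 782.8750 ⇒ m₂ = 782.8750/8 = 97.85938
Σ(xᵢ − x̄)³ = -12550.5938 ⇒ m₃ = -12550.5938/8 = -1568.82422
m₂^(3/2) = 97.85938^(1.5) = 968.06308
g_1 = m₃ / m₂^(3/2) = -1568.82422 / 968.06308 ≈ -1.6206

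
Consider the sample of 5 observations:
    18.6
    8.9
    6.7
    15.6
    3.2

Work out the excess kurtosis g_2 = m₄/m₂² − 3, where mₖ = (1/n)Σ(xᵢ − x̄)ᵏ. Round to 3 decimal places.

-1.481

x̄ = 10.6000
Σ(xᵢ − x̄)² = 161.8600 ⇒ m₂ = 32.37200
Σ(xᵢ − x̄)⁴ = 7959.3538 ⇒ m₄ = 1591.87076
m₂² = 1047.94638
g_2 = m₄/m₂² − 3 = 1.51904 − 3 ≈ -1.481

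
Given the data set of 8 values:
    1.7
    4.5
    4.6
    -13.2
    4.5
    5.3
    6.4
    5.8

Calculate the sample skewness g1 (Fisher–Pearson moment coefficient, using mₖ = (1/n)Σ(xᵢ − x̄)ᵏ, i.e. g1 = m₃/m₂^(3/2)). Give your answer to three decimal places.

x̄ = (1.7 + 4.5 + 4.6 - 13.2 + 4.5 + 5.3 + 6.4 + 5.8) / 8 = 2.4500
deviations (xᵢ − x̄): -0.7500, 2.0500, 2.1500, -15.6500, 2.0500, 2.8500, 3.9500, 3.3500
Σ(xᵢ − x̄)² = 293.4600 ⇒ m₂ = 293.4600/8 = 36.68250
Σ(xᵢ − x̄)³ = -3683.9160 ⇒ m₃ = -3683.9160/8 = -460.48950
m₂^(3/2) = 36.68250^(1.5) = 222.17152
g1 = m₃ / m₂^(3/2) = -460.48950 / 222.17152 ≈ -2.073

-2.073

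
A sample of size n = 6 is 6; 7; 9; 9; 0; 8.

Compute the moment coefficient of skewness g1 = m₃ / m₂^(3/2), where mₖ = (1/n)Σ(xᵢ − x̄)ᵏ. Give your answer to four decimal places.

-1.3483

x̄ = (6 + 7 + 9 + 9 + 0 + 8) / 6 = 6.5000
deviations (xᵢ − x̄): -0.5000, 0.5000, 2.5000, 2.5000, -6.5000, 1.5000
Σ(xᵢ − x̄)² = 57.5000 ⇒ m₂ = 57.5000/6 = 9.58333
Σ(xᵢ − x̄)³ = -240.0000 ⇒ m₃ = -240.0000/6 = -40.00000
m₂^(3/2) = 9.58333^(1.5) = 29.66709
g1 = m₃ / m₂^(3/2) = -40.00000 / 29.66709 ≈ -1.3483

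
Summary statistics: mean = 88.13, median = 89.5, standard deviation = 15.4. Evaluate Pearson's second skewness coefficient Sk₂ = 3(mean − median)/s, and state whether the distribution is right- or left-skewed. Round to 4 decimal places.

-0.2669, left-skewed

Sk₂ = 3(88.13 − 89.5) / 15.4 = 3 × -1.3700 / 15.4
    = -4.1100 / 15.4 ≈ -0.2669
Sk₂ < 0 ⇒ mean < median ⇒ left-skewed (negative skew).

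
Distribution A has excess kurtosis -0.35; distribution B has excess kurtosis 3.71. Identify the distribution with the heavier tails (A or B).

Higher excess kurtosis ⇒ heavier tails relative to the normal distribution.
-0.35 vs 3.71: the larger is 3.71, so B has heavier tails. (B is leptokurtic — heavier-than-normal tails; the other is platykurtic.)

B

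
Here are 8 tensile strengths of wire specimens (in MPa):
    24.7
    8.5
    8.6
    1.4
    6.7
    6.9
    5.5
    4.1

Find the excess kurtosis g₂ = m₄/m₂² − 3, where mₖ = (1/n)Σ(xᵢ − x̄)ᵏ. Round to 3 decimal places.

1.991

x̄ = 8.3000
Σ(xᵢ − x̄)² = 346.7000 ⇒ m₂ = 43.33750
Σ(xᵢ − x̄)⁴ = 74989.2338 ⇒ m₄ = 9373.65422
m₂² = 1878.13891
g₂ = m₄/m₂² − 3 = 4.99093 − 3 ≈ 1.991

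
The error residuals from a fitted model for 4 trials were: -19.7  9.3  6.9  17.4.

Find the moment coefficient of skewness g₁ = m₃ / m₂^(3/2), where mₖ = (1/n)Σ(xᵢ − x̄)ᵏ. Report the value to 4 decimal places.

x̄ = (-19.7 + 9.3 + 6.9 + 17.4) / 4 = 3.4750
deviations (xᵢ − x̄): -23.1750, 5.8250, 3.4250, 13.9250
Σ(xᵢ − x̄)² = 776.6475 ⇒ m₂ = 776.6475/4 = 194.16188
Σ(xᵢ − x̄)³ = -9508.8844 ⇒ m₃ = -9508.8844/4 = -2377.22109
m₂^(3/2) = 194.16188^(1.5) = 2705.49002
g₁ = m₃ / m₂^(3/2) = -2377.22109 / 2705.49002 ≈ -0.8787

-0.8787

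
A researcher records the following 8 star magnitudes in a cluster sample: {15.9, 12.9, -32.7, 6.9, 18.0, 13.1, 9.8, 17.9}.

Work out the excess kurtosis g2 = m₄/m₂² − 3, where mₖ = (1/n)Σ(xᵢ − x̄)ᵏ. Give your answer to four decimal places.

2.5581

x̄ = 7.7250
Σ(xᵢ − x̄)² = 1970.7750 ⇒ m₂ = 246.34688
Σ(xᵢ − x̄)⁴ = 2698448.3222 ⇒ m₄ = 337306.04028
m₂² = 60686.78282
g2 = m₄/m₂² − 3 = 5.55815 − 3 ≈ 2.5581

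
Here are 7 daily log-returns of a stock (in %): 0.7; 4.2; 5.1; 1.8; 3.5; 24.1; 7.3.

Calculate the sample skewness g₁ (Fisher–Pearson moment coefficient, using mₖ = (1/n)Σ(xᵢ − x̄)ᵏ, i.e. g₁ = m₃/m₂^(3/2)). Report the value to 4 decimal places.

1.7405

x̄ = (0.7 + 4.2 + 5.1 + 1.8 + 3.5 + 24.1 + 7.3) / 7 = 6.6714
deviations (xᵢ − x̄): -5.9714, -2.4714, -1.5714, -4.8714, -3.1714, 17.4286, 0.6286
Σ(xᵢ − x̄)² = 382.1743 ⇒ m₂ = 382.1743/7 = 54.59633
Σ(xᵢ − x̄)³ = 4914.8600 ⇒ m₃ = 4914.8600/7 = 702.12285
m₂^(3/2) = 54.59633^(1.5) = 403.40858
g₁ = m₃ / m₂^(3/2) = 702.12285 / 403.40858 ≈ 1.7405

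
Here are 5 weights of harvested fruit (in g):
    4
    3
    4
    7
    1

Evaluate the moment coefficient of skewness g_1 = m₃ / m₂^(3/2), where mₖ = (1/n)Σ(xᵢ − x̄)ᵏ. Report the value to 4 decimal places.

x̄ = (4 + 3 + 4 + 7 + 1) / 5 = 3.8000
deviations (xᵢ − x̄): 0.2000, -0.8000, 0.2000, 3.2000, -2.8000
Σ(xᵢ − x̄)² = 18.8000 ⇒ m₂ = 18.8000/5 = 3.76000
Σ(xᵢ − x̄)³ = 10.3200 ⇒ m₃ = 10.3200/5 = 2.06400
m₂^(3/2) = 3.76000^(1.5) = 7.29091
g_1 = m₃ / m₂^(3/2) = 2.06400 / 7.29091 ≈ 0.2831

0.2831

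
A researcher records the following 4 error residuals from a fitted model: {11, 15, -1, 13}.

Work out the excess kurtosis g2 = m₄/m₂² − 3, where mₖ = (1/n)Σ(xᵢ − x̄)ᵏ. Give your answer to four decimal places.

-0.7981

x̄ = 9.5000
Σ(xᵢ − x̄)² = 155.0000 ⇒ m₂ = 38.75000
Σ(xᵢ − x̄)⁴ = 13225.2500 ⇒ m₄ = 3306.31250
m₂² = 1501.56250
g2 = m₄/m₂² − 3 = 2.20191 − 3 ≈ -0.7981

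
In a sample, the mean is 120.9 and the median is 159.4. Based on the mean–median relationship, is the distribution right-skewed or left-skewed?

mean − median = 120.9 − 159.4 = -38.5
mean < median ⇒ the longer tail is on the left ⇒ left-skewed (negatively skewed).

left-skewed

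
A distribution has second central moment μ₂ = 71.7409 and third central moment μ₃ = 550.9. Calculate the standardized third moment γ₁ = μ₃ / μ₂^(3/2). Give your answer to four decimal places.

σ = √μ₂ = √71.7409 = 8.47000
σ³ = μ₂^(3/2) = 607.64542
γ₁ = μ₃/σ³ = 550.9 / 607.64542 ≈ 0.9066

0.9066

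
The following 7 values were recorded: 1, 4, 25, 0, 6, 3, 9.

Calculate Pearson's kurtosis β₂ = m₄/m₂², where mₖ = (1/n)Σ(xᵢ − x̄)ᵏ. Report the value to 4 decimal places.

x̄ = 6.8571
Σ(xᵢ − x̄)² = 438.8571 ⇒ m₂ = 62.69388
Σ(xᵢ − x̄)⁴ = 112045.8892 ⇒ m₄ = 16006.55560
m₂² = 3930.52228
β₂ = m₄/m₂² = 16006.55560 / 3930.52228 ≈ 4.0724

4.0724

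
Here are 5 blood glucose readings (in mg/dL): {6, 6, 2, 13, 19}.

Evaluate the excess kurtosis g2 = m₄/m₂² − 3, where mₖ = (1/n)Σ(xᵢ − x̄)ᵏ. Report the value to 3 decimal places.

-1.155

x̄ = 9.2000
Σ(xᵢ − x̄)² = 182.8000 ⇒ m₂ = 36.56000
Σ(xᵢ − x̄)⁴ = 12329.2960 ⇒ m₄ = 2465.85920
m₂² = 1336.63360
g2 = m₄/m₂² − 3 = 1.84483 − 3 ≈ -1.155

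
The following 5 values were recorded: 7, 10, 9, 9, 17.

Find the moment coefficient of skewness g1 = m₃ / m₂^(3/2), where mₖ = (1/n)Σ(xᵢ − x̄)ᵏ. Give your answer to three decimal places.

x̄ = (7 + 10 + 9 + 9 + 17) / 5 = 10.4000
deviations (xᵢ − x̄): -3.4000, -0.4000, -1.4000, -1.4000, 6.6000
Σ(xᵢ − x̄)² = 59.2000 ⇒ m₂ = 59.2000/5 = 11.84000
Σ(xᵢ − x̄)³ = 242.6400 ⇒ m₃ = 242.6400/5 = 48.52800
m₂^(3/2) = 11.84000^(1.5) = 40.74061
g1 = m₃ / m₂^(3/2) = 48.52800 / 40.74061 ≈ 1.191

1.191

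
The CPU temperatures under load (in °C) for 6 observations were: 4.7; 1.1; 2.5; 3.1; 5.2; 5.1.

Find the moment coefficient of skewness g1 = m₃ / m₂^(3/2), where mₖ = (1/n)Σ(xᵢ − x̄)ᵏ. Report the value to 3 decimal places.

-0.432

x̄ = (4.7 + 1.1 + 2.5 + 3.1 + 5.2 + 5.1) / 6 = 3.6167
deviations (xᵢ − x̄): 1.0833, -2.5167, -1.1167, -0.5167, 1.5833, 1.4833
Σ(xᵢ − x̄)² = 13.7283 ⇒ m₂ = 13.7283/6 = 2.28806
Σ(xᵢ − x̄)³ = -8.9654 ⇒ m₃ = -8.9654/6 = -1.49424
m₂^(3/2) = 2.28806^(1.5) = 3.46099
g1 = m₃ / m₂^(3/2) = -1.49424 / 3.46099 ≈ -0.432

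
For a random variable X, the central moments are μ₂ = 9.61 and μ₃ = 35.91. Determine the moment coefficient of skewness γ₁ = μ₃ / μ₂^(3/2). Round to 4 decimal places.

1.2054

σ = √μ₂ = √9.61 = 3.10000
σ³ = μ₂^(3/2) = 29.79100
γ₁ = μ₃/σ³ = 35.91 / 29.79100 ≈ 1.2054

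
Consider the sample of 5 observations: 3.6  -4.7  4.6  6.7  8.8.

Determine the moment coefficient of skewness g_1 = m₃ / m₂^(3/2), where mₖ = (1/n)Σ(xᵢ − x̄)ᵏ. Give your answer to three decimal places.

-0.947

x̄ = (3.6 - 4.7 + 4.6 + 6.7 + 8.8) / 5 = 3.8000
deviations (xᵢ − x̄): -0.2000, -8.5000, 0.8000, 2.9000, 5.0000
Σ(xᵢ − x̄)² = 106.3400 ⇒ m₂ = 106.3400/5 = 21.26800
Σ(xᵢ − x̄)³ = -464.2320 ⇒ m₃ = -464.2320/5 = -92.84640
m₂^(3/2) = 21.26800^(1.5) = 98.08215
g_1 = m₃ / m₂^(3/2) = -92.84640 / 98.08215 ≈ -0.947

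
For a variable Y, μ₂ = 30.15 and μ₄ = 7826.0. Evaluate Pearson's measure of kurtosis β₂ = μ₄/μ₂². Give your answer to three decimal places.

8.609

μ₂² = 30.15² = 909.02250
μ₄/μ₂² = 7826.0 / 909.02250 = 8.60925
β₂ ≈ 8.609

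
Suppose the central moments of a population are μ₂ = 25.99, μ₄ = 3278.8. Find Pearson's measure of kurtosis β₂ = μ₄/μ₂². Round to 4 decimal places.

μ₂² = 25.99² = 675.48010
μ₄/μ₂² = 3278.8 / 675.48010 = 4.85403
β₂ ≈ 4.8540

4.8540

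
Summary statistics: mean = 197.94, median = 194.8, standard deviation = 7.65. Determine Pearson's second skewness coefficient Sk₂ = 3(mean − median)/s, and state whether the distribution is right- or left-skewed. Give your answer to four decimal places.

Sk₂ = 3(197.94 − 194.8) / 7.65 = 3 × 3.1400 / 7.65
    = 9.4200 / 7.65 ≈ 1.2314
Sk₂ > 0 ⇒ mean > median ⇒ right-skewed (positive skew).

1.2314, right-skewed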